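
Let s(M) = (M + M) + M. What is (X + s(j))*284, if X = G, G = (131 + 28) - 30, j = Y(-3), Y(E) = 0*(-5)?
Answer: 36636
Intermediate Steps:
Y(E) = 0
j = 0
G = 129 (G = 159 - 30 = 129)
X = 129
s(M) = 3*M (s(M) = 2*M + M = 3*M)
(X + s(j))*284 = (129 + 3*0)*284 = (129 + 0)*284 = 129*284 = 36636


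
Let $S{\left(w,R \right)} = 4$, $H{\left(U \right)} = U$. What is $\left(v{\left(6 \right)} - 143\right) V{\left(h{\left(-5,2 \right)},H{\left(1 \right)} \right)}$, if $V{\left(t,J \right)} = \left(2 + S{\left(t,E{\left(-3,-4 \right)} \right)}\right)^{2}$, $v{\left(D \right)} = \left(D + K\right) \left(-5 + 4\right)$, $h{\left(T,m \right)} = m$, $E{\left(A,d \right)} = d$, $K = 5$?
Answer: $-5544$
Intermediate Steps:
$v{\left(D \right)} = -5 - D$ ($v{\left(D \right)} = \left(D + 5\right) \left(-5 + 4\right) = \left(5 + D\right) \left(-1\right) = -5 - D$)
$V{\left(t,J \right)} = 36$ ($V{\left(t,J \right)} = \left(2 + 4\right)^{2} = 6^{2} = 36$)
$\left(v{\left(6 \right)} - 143\right) V{\left(h{\left(-5,2 \right)},H{\left(1 \right)} \right)} = \left(\left(-5 - 6\right) - 143\right) 36 = \left(-11 - 143\right) 36 = \left(-154\right) 36 = -5544$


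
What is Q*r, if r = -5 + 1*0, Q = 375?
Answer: -1875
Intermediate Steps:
r = -5 (r = -5 + 0 = -5)
Q*r = 375*(-5) = -1875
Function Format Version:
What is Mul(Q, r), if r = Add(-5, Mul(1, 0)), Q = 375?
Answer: -1875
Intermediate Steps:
r = -5 (r = Add(-5, 0) = -5)
Mul(Q, r) = Mul(375, -5) = -1875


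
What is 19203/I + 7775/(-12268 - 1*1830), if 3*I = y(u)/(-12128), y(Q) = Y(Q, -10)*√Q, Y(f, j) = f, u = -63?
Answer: -7775/14098 - 77631328*I*√7/147 ≈ -0.5515 - 1.3972e+6*I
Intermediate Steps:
y(Q) = Q^(3/2) (y(Q) = Q*√Q = Q^(3/2))
I = 63*I*√7/12128 (I = ((-63)^(3/2)/(-12128))/3 = (-189*I*√7*(-1/12128))/3 = (189*I*√7/12128)/3 = 63*I*√7/12128 ≈ 0.013744*I)
19203/I + 7775/(-12268 - 1*1830) = 19203/((63*I*√7/12128)) + 7775/(-12268 - 1*1830) = 19203*(-12128*I*√7/441) + 7775/(-12268 - 1830) = -77631328*I*√7/147 + 7775/(-14098) = -77631328*I*√7/147 + 7775*(-1/14098) = -77631328*I*√7/147 - 7775/14098 = -7775/14098 - 77631328*I*√7/147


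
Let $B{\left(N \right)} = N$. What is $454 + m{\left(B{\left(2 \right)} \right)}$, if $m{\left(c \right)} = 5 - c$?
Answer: $457$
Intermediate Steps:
$454 + m{\left(B{\left(2 \right)} \right)} = 454 + \left(5 - 2\right) = 454 + 3 = 457$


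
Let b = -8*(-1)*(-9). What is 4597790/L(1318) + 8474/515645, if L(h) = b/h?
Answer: -781187636236693/9281610 ≈ -8.4165e+7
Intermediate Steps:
b = -72 (b = 8*(-9) = -72)
L(h) = -72/h
4597790/L(1318) + 8474/515645 = 4597790/((-72/1318)) + 8474/515645 = 4597790/((-72*1/1318)) + 8474*(1/515645) = 4597790/(-36/659) + 8474/515645 = 4597790*(-659/36) + 8474/515645 = -1514971805/18 + 8474/515645 = -781187636236693/9281610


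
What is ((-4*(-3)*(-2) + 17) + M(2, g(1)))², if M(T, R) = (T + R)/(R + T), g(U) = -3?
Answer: 36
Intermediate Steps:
M(T, R) = 1 (M(T, R) = (R + T)/(R + T) = 1)
((-4*(-3)*(-2) + 17) + M(2, g(1)))² = ((-4*(-3)*(-2) + 17) + 1)² = ((12*(-2) + 17) + 1)² = ((-24 + 17) + 1)² = (-7 + 1)² = (-6)² = 36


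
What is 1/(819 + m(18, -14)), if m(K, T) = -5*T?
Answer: 1/889 ≈ 0.0011249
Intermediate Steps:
1/(819 + m(18, -14)) = 1/(819 - 5*(-14)) = 1/(819 + 70) = 1/889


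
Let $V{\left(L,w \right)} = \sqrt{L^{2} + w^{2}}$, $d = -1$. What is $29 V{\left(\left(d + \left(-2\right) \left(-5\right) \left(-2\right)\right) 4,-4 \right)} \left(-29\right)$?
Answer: $- 3364 \sqrt{442} \approx -70724.0$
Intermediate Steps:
$29 V{\left(\left(d + \left(-2\right) \left(-5\right) \left(-2\right)\right) 4,-4 \right)} \left(-29\right) = 29 \sqrt{\left(\left(-1 + \left(-2\right) \left(-5\right) \left(-2\right)\right) 4\right)^{2} + \left(-4\right)^{2}} \left(-29\right) = 29 \sqrt{\left(\left(-1 + 10 \left(-2\right)\right) 4\right)^{2} + 16} \left(-29\right) = 29 \sqrt{\left(\left(-1 - 20\right) 4\right)^{2} + 16} \left(-29\right) = 29 \sqrt{\left(\left(-21\right) 4\right)^{2} + 16} \left(-29\right) = 29 \sqrt{\left(-84\right)^{2} + 16} \left(-29\right) = 29 \sqrt{7056 + 16} \left(-29\right) = 29 \sqrt{7072} \left(-29\right) = 29 \cdot 4 \sqrt{442} \left(-29\right) = 116 \sqrt{442} \left(-29\right) = - 3364 \sqrt{442}$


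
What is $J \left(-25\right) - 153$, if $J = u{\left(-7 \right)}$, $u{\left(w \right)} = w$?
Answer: $22$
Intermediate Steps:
$J = -7$
$J \left(-25\right) - 153 = \left(-7\right) \left(-25\right) - 153 = 175 - 153 = 22$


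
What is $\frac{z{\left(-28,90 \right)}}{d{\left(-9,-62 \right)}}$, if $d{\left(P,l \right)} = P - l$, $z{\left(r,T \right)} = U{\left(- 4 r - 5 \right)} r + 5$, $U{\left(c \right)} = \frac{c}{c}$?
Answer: $- \frac{23}{53} \approx -0.43396$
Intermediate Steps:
$U{\left(c \right)} = 1$
$z{\left(r,T \right)} = 5 + r$ ($z{\left(r,T \right)} = 1 r + 5 = r + 5 = 5 + r$)
$\frac{z{\left(-28,90 \right)}}{d{\left(-9,-62 \right)}} = \frac{5 - 28}{-9 - -62} = - \frac{23}{-9 + 62} = - \frac{23}{53}$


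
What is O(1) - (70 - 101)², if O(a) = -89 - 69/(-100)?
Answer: -104931/100 ≈ -1049.3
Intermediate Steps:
O(a) = -8831/100 (O(a) = -89 - 69*(-1)/100 = -89 - 1*(-69/100) = -89 + 69/100 = -8831/100)
O(1) - (70 - 101)² = -8831/100 - (70 - 101)² = -8831/100 - 1*(-31)² = -8831/100 - 1*961 = -8831/100 - 961 = -104931/100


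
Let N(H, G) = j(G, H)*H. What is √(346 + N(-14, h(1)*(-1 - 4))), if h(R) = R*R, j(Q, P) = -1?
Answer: 6*√10 ≈ 18.974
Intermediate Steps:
h(R) = R²
N(H, G) = -H
√(346 + N(-14, h(1)*(-1 - 4))) = √(346 - 1*(-14)) = √(346 + 14) = √360 = 6*√10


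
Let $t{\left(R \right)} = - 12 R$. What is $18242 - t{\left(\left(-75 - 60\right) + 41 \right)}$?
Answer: $17114$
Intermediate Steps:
$18242 - t{\left(\left(-75 - 60\right) + 41 \right)} = 18242 - - 12 \left(\left(-75 - 60\right) + 41\right) = 18242 - - 12 \left(-135 + 41\right) = 18242 - \left(-12\right) \left(-94\right) = 18242 - 1128 = 17114$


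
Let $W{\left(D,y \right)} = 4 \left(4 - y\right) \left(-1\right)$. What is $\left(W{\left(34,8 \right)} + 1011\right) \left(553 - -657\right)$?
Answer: $1242670$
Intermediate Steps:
$W{\left(D,y \right)} = -16 + 4 y$ ($W{\left(D,y \right)} = \left(16 - 4 y\right) \left(-1\right) = -16 + 4 y$)
$\left(W{\left(34,8 \right)} + 1011\right) \left(553 - -657\right) = \left(\left(-16 + 4 \cdot 8\right) + 1011\right) \left(553 - -657\right) = \left(\left(-16 + 32\right) + 1011\right) \left(553 + 657\right) = \left(16 + 1011\right) 1210 = 1027 \cdot 1210 = 1242670$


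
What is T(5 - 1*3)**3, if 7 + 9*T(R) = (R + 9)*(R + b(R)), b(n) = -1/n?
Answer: 6859/5832 ≈ 1.1761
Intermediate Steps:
T(R) = -7/9 + (9 + R)*(R - 1/R)/9 (T(R) = -7/9 + ((R + 9)*(R - 1/R))/9 = -7/9 + ((9 + R)*(R - 1/R))/9 = -7/9 + (9 + R)*(R - 1/R)/9)
T(5 - 1*3)**3 = (-8/9 + (5 - 1*3) - 1/(5 - 1*3) + (5 - 1*3)**2/9)**3 = (-8/9 + (5 - 3) - 1/(5 - 3) + (5 - 3)**2/9)**3 = (-8/9 + 2 - 1/2 + (1/9)*2**2)**3 = (-8/9 + 2 - 1*1/2 + (1/9)*4)**3 = (-8/9 + 2 - 1/2 + 4/9)**3 = (19/18)**3 = 6859/5832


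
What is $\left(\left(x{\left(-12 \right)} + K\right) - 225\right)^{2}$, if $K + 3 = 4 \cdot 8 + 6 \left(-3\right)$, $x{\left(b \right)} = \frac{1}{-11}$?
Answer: $\frac{5546025}{121} \approx 45835.0$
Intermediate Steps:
$x{\left(b \right)} = - \frac{1}{11}$
$K = 11$ ($K = -3 + \left(4 \cdot 8 + 6 \left(-3\right)\right) = -3 + \left(32 - 18\right) = -3 + 14 = 11$)
$\left(\left(x{\left(-12 \right)} + K\right) - 225\right)^{2} = \left(\left(- \frac{1}{11} + 11\right) - 225\right)^{2} = \left(\frac{120}{11} - 225\right)^{2} = \left(- \frac{2355}{11}\right)^{2} = \frac{5546025}{121}$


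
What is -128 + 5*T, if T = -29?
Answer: -273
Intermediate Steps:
-128 + 5*T = -128 + 5*(-29) = -128 - 145 = -273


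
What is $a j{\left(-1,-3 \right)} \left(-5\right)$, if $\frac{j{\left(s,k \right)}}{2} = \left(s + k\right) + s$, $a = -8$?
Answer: $-400$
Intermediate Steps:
$j{\left(s,k \right)} = 2 k + 4 s$ ($j{\left(s,k \right)} = 2 \left(\left(s + k\right) + s\right) = 2 \left(\left(k + s\right) + s\right) = 2 \left(k + 2 s\right) = 2 k + 4 s$)
$a j{\left(-1,-3 \right)} \left(-5\right) = - 8 \left(2 \left(-3\right) + 4 \left(-1\right)\right) \left(-5\right) = - 8 \left(-6 - 4\right) \left(-5\right) = \left(-8\right) \left(-10\right) \left(-5\right) = 80 \left(-5\right) = -400$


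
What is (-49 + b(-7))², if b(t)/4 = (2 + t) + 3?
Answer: 3249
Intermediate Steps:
b(t) = 20 + 4*t (b(t) = 4*((2 + t) + 3) = 4*(5 + t) = 20 + 4*t)
(-49 + b(-7))² = (-49 + (20 + 4*(-7)))² = (-49 + (20 - 28))² = (-49 - 8)² = (-57)² = 3249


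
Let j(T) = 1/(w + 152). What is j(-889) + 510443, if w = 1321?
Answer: 751882540/1473 ≈ 5.1044e+5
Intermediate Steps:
j(T) = 1/1473 (j(T) = 1/(1321 + 152) = 1/1473)
j(-889) + 510443 = 1/1473 + 510443 = 751882540/1473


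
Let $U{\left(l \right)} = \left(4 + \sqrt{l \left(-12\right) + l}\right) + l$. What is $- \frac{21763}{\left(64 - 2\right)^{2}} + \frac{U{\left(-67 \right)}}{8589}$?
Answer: $- \frac{8912599}{1572196} + \frac{\sqrt{737}}{8589} \approx -5.6657$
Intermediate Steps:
$U{\left(l \right)} = 4 + l + \sqrt{11} \sqrt{- l}$ ($U{\left(l \right)} = \left(4 + \sqrt{- 12 l + l}\right) + l = \left(4 + \sqrt{- 11 l}\right) + l = \left(4 + \sqrt{11} \sqrt{- l}\right) + l = 4 + l + \sqrt{11} \sqrt{- l}$)
$- \frac{21763}{\left(64 - 2\right)^{2}} + \frac{U{\left(-67 \right)}}{8589} = - \frac{21763}{\left(64 - 2\right)^{2}} + \frac{4 - 67 + \sqrt{11} \sqrt{\left(-1\right) \left(-67\right)}}{8589} = - \frac{21763}{62^{2}} + \left(4 - 67 + \sqrt{11} \sqrt{67}\right) \frac{1}{8589} = - \frac{21763}{3844} + \left(4 - 67 + \sqrt{737}\right) \frac{1}{8589} = \left(-21763\right) \frac{1}{3844} + \left(-63 + \sqrt{737}\right) \frac{1}{8589} = - \frac{21763}{3844} - \left(\frac{3}{409} - \frac{\sqrt{737}}{8589}\right) = - \frac{8912599}{1572196} + \frac{\sqrt{737}}{8589}$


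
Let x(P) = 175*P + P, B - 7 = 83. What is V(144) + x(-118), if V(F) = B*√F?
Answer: -19688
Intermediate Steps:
B = 90 (B = 7 + 83 = 90)
x(P) = 176*P
V(F) = 90*√F
V(144) + x(-118) = 90*√144 + 176*(-118) = 90*12 - 20768 = 1080 - 20768 = -19688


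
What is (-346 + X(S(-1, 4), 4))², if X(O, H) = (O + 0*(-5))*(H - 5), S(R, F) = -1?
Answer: 119025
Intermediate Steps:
X(O, H) = O*(-5 + H) (X(O, H) = (O + 0)*(-5 + H) = O*(-5 + H))
(-346 + X(S(-1, 4), 4))² = (-346 - (-5 + 4))² = (-346 - 1*(-1))² = (-346 + 1)² = (-345)² = 119025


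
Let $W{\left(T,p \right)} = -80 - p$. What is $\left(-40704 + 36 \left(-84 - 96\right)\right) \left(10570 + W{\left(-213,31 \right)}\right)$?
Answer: $-493497456$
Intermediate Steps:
$\left(-40704 + 36 \left(-84 - 96\right)\right) \left(10570 + W{\left(-213,31 \right)}\right) = \left(-40704 + 36 \left(-84 - 96\right)\right) \left(10570 - 111\right) = \left(-40704 + 36 \left(-180\right)\right) \left(10570 - 111\right) = \left(-40704 - 6480\right) \left(10570 - 111\right) = \left(-47184\right) 10459 = -493497456$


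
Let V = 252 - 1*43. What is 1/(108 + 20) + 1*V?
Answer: 26753/128 ≈ 209.01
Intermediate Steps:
V = 209 (V = 252 - 43 = 209)
1/(108 + 20) + 1*V = 1/(108 + 20) + 1*209 = 1/128 + 209 = 26753/128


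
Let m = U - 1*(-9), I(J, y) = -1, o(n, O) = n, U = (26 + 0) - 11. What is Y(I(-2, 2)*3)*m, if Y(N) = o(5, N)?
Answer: 120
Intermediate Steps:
U = 15 (U = 26 - 11 = 15)
Y(N) = 5
m = 24 (m = 15 - 1*(-9) = 15 + 9 = 24)
Y(I(-2, 2)*3)*m = 5*24 = 120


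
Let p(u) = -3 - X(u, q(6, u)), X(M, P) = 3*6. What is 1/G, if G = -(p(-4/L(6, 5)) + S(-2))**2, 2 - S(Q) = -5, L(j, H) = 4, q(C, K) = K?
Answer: -1/196 ≈ -0.0051020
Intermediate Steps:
X(M, P) = 18
S(Q) = 7 (S(Q) = 2 - 1*(-5) = 2 + 5 = 7)
p(u) = -21 (p(u) = -3 - 1*18 = -3 - 18 = -21)
G = -196 (G = -(-21 + 7)**2 = -1*(-14)**2 = -1*196 = -196)
1/G = 1/(-196) = -1/196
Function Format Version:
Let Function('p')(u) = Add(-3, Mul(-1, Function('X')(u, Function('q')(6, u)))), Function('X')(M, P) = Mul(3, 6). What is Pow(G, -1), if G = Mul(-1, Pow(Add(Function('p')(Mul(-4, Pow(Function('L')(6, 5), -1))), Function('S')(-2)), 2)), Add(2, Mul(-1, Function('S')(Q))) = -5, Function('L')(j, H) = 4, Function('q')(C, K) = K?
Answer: Rational(-1, 196) ≈ -0.0051020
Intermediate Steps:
Function('X')(M, P) = 18
Function('S')(Q) = 7 (Function('S')(Q) = Add(2, Mul(-1, -5)) = Add(2, 5) = 7)
Function('p')(u) = -21 (Function('p')(u) = Add(-3, Mul(-1, 18)) = Add(-3, -18) = -21)
G = -196 (G = Mul(-1, Pow(Add(-21, 7), 2)) = Mul(-1, Pow(-14, 2)) = Mul(-1, 196) = -196)
Pow(G, -1) = Pow(-196, -1) = Rational(-1, 196)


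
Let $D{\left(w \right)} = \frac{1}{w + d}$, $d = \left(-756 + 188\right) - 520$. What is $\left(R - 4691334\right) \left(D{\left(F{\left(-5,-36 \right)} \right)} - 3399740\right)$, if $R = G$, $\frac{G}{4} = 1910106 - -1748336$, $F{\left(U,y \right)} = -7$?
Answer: $- \frac{37012851180982634}{1095} \approx -3.3802 \cdot 10^{13}$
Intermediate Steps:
$G = 14633768$ ($G = 4 \left(1910106 - -1748336\right) = 4 \left(1910106 + 1748336\right) = 4 \cdot 3658442 = 14633768$)
$d = -1088$ ($d = -568 - 520 = -1088$)
$D{\left(w \right)} = \frac{1}{-1088 + w}$ ($D{\left(w \right)} = \frac{1}{w - 1088} = \frac{1}{-1088 + w}$)
$R = 14633768$
$\left(R - 4691334\right) \left(D{\left(F{\left(-5,-36 \right)} \right)} - 3399740\right) = \left(14633768 - 4691334\right) \left(\frac{1}{-1088 - 7} - 3399740\right) = 9942434 \left(\frac{1}{-1095} - 3399740\right) = 9942434 \left(- \frac{1}{1095} - 3399740\right) = 9942434 \left(- \frac{3722715301}{1095}\right) = - \frac{37012851180982634}{1095}$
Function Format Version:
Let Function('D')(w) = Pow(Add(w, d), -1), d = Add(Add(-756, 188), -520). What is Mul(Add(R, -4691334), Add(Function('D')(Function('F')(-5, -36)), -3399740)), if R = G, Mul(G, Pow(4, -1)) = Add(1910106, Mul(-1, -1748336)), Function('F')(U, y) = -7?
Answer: Rational(-37012851180982634, 1095) ≈ -3.3802e+13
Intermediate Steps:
G = 14633768 (G = Mul(4, Add(1910106, Mul(-1, -1748336))) = Mul(4, Add(1910106, 1748336)) = Mul(4, 3658442) = 14633768)
d = -1088 (d = Add(-568, -520) = -1088)
Function('D')(w) = Pow(Add(-1088, w), -1) (Function('D')(w) = Pow(Add(w, -1088), -1) = Pow(Add(-1088, w), -1))
R = 14633768
Mul(Add(R, -4691334), Add(Function('D')(Function('F')(-5, -36)), -3399740)) = Mul(Add(14633768, -4691334), Add(Pow(Add(-1088, -7), -1), -3399740)) = Mul(9942434, Add(Pow(-1095, -1), -3399740)) = Mul(9942434, Add(Rational(-1, 1095), -3399740)) = Mul(9942434, Rational(-3722715301, 1095)) = Rational(-37012851180982634, 1095)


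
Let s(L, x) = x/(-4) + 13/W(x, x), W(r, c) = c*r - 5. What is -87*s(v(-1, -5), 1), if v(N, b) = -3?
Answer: 609/2 ≈ 304.50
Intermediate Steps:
W(r, c) = -5 + c*r
s(L, x) = 13/(-5 + x**2) - x/4 (s(L, x) = x/(-4) + 13/(-5 + x*x) = x*(-1/4) + 13/(-5 + x**2) = -x/4 + 13/(-5 + x**2) = 13/(-5 + x**2) - x/4)
-87*s(v(-1, -5), 1) = -87*(52 - 1*1*(-5 + 1**2))/(4*(-5 + 1**2)) = -87*(52 - 1*1*(-5 + 1))/(4*(-5 + 1)) = -87*(52 - 1*1*(-4))/(4*(-4)) = -87*(-1)*(52 + 4)/(4*4) = -87*(-1)*56/(4*4) = -87*(-7/2) = 609/2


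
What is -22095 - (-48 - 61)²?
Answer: -33976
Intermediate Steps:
-22095 - (-48 - 61)² = -22095 - 1*(-109)² = -22095 - 1*11881 = -22095 - 11881 = -33976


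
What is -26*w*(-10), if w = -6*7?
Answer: -10920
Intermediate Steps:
w = -42
-26*w*(-10) = -26*(-42)*(-10) = 1092*(-10) = -10920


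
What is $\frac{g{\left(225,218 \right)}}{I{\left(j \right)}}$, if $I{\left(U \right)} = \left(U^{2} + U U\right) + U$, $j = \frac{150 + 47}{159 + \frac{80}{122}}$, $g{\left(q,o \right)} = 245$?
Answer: $\frac{23237789645}{405850141} \approx 57.257$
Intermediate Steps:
$j = \frac{12017}{9739}$ ($j = \frac{197}{159 + 80 \cdot \frac{1}{122}} = \frac{197}{159 + \frac{40}{61}} = \frac{197}{\frac{9739}{61}} = 197 \cdot \frac{61}{9739} = \frac{12017}{9739} \approx 1.2339$)
$I{\left(U \right)} = U + 2 U^{2}$ ($I{\left(U \right)} = \left(U^{2} + U^{2}\right) + U = 2 U^{2} + U = U + 2 U^{2}$)
$\frac{g{\left(225,218 \right)}}{I{\left(j \right)}} = \frac{245}{\frac{12017}{9739} \left(1 + 2 \cdot \frac{12017}{9739}\right)} = \frac{245}{\frac{12017}{9739} \left(1 + \frac{24034}{9739}\right)} = \frac{245}{\frac{12017}{9739} \cdot \frac{33773}{9739}} = \frac{245}{\frac{405850141}{94848121}} = 245 \cdot \frac{94848121}{405850141} = \frac{23237789645}{405850141}$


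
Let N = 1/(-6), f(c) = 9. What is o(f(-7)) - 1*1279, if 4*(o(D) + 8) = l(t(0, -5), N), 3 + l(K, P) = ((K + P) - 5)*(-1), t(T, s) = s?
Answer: -30845/24 ≈ -1285.2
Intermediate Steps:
N = -⅙ ≈ -0.16667
l(K, P) = 2 - K - P (l(K, P) = -3 + ((K + P) - 5)*(-1) = -3 + (-5 + K + P)*(-1) = -3 + (5 - K - P) = 2 - K - P)
o(D) = -149/24 (o(D) = -8 + (2 - 1*(-5) - 1*(-⅙))/4 = -8 + (2 + 5 + ⅙)/4 = -8 + (¼)*(43/6) = -8 + 43/24 = -149/24)
o(f(-7)) - 1*1279 = -149/24 - 1*1279 = -149/24 - 1279 = -30845/24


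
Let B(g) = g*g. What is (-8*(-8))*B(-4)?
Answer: 1024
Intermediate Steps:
B(g) = g²
(-8*(-8))*B(-4) = -8*(-8)*(-4)² = 64*16 = 1024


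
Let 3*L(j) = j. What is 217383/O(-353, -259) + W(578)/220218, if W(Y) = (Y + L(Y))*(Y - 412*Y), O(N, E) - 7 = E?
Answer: -6023793/3556 ≈ -1694.0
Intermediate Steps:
L(j) = j/3
O(N, E) = 7 + E
W(Y) = -548*Y**2 (W(Y) = (Y + Y/3)*(Y - 412*Y) = (4*Y/3)*(-411*Y) = -548*Y**2)
217383/O(-353, -259) + W(578)/220218 = 217383/(7 - 259) - 548*578**2/220218 = 217383/(-252) - 548*334084*(1/220218) = 217383*(-1/252) - 183078032*1/220218 = -72461/84 - 316744/381 = -6023793/3556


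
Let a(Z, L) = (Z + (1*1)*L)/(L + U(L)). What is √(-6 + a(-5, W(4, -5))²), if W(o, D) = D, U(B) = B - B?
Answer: I*√2 ≈ 1.4142*I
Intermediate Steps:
U(B) = 0
a(Z, L) = (L + Z)/L (a(Z, L) = (Z + (1*1)*L)/(L + 0) = (Z + 1*L)/L = (Z + L)/L = (L + Z)/L)
√(-6 + a(-5, W(4, -5))²) = √(-6 + ((-5 - 5)/(-5))²) = √(-6 + (-⅕*(-10))²) = √(-6 + 2²) = √(-6 + 4) = √(-2) = I*√2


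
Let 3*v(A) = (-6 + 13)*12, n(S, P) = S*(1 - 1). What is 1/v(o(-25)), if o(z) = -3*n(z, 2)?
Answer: 1/28 ≈ 0.035714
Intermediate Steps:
n(S, P) = 0 (n(S, P) = S*0 = 0)
o(z) = 0 (o(z) = -3*0 = 0)
v(A) = 28 (v(A) = ((-6 + 13)*12)/3 = (7*12)/3 = (⅓)*84 = 28)
1/v(o(-25)) = 1/28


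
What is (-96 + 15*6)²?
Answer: 36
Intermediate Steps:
(-96 + 15*6)² = (-96 + 90)² = (-6)² = 36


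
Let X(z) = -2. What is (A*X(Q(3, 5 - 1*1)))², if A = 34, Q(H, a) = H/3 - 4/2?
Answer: 4624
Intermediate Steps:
Q(H, a) = -2 + H/3 (Q(H, a) = H*(⅓) - 4*½ = H/3 - 2 = -2 + H/3)
(A*X(Q(3, 5 - 1*1)))² = (34*(-2))² = (-68)² = 4624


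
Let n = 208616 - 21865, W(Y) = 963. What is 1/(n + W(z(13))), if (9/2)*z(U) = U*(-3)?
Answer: 1/187714 ≈ 5.3273e-6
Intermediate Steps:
z(U) = -2*U/3 (z(U) = 2*(U*(-3))/9 = 2*(-3*U)/9 = -2*U/3)
n = 186751
1/(n + W(z(13))) = 1/(186751 + 963) = 1/187714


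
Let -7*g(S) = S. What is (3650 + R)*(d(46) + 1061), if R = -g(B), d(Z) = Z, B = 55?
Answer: 28344735/7 ≈ 4.0492e+6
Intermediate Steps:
g(S) = -S/7
R = 55/7 (R = -(-1)*55/7 = -1*(-55/7) = 55/7 ≈ 7.8571)
(3650 + R)*(d(46) + 1061) = (3650 + 55/7)*(46 + 1061) = (25605/7)*1107 = 28344735/7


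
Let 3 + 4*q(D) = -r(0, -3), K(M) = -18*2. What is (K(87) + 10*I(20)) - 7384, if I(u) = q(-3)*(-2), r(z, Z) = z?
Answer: -7405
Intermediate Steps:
K(M) = -36
q(D) = -3/4 (q(D) = -3/4 + (-1*0)/4 = -3/4 + (1/4)*0 = -3/4 + 0 = -3/4)
I(u) = 3/2 (I(u) = -3/4*(-2) = 3/2)
(K(87) + 10*I(20)) - 7384 = (-36 + 10*(3/2)) - 7384 = (-36 + 15) - 7384 = -21 - 7384 = -7405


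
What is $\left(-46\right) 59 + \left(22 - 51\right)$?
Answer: $-2743$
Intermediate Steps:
$\left(-46\right) 59 + \left(22 - 51\right) = -2714 - 29 = -2743$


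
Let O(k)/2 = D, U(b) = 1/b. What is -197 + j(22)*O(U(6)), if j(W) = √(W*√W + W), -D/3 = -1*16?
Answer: -197 + 96*√(22 + 22*√22) ≈ 877.12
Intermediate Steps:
D = 48 (D = -(-3)*16 = -3*(-16) = 48)
j(W) = √(W + W^(3/2)) (j(W) = √(W^(3/2) + W) = √(W + W^(3/2)))
O(k) = 96 (O(k) = 2*48 = 96)
-197 + j(22)*O(U(6)) = -197 + √(22 + 22^(3/2))*96 = -197 + √(22 + 22*√22)*96 = -197 + 96*√(22 + 22*√22)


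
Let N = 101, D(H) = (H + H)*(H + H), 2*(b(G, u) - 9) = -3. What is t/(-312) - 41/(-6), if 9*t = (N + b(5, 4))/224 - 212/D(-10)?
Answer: 30700873/4492800 ≈ 6.8334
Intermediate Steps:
b(G, u) = 15/2 (b(G, u) = 9 + (½)*(-3) = 9 - 3/2 = 15/2)
D(H) = 4*H² (D(H) = (2*H)*(2*H) = 4*H²)
t = -73/14400 (t = ((101 + 15/2)/224 - 212/(4*(-10)²))/9 = ((217/2)*(1/224) - 212/(4*100))/9 = (31/64 - 212/400)/9 = (31/64 - 212*1/400)/9 = (31/64 - 53/100)/9 = (⅑)*(-73/1600) = -73/14400 ≈ -0.0050694)
t/(-312) - 41/(-6) = -73/14400/(-312) - 41/(-6) = -73/14400*(-1/312) - 41*(-⅙) = 73/4492800 + 41/6 = 30700873/4492800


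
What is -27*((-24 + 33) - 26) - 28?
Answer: 431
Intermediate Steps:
-27*((-24 + 33) - 26) - 28 = -27*(9 - 26) - 28 = -27*(-17) - 28 = 459 - 28 = 431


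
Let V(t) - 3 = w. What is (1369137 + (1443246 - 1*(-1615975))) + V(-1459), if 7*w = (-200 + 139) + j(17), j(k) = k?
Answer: 30998483/7 ≈ 4.4284e+6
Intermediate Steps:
w = -44/7 (w = ((-200 + 139) + 17)/7 = (-61 + 17)/7 = (⅐)*(-44) = -44/7 ≈ -6.2857)
V(t) = -23/7 (V(t) = 3 - 44/7 = -23/7)
(1369137 + (1443246 - 1*(-1615975))) + V(-1459) = (1369137 + (1443246 - 1*(-1615975))) - 23/7 = (1369137 + (1443246 + 1615975)) - 23/7 = (1369137 + 3059221) - 23/7 = 4428358 - 23/7 = 30998483/7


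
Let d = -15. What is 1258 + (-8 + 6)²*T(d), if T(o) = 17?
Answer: 1326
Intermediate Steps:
1258 + (-8 + 6)²*T(d) = 1258 + (-8 + 6)²*17 = 1258 + (-2)²*17 = 1258 + 4*17 = 1258 + 68 = 1326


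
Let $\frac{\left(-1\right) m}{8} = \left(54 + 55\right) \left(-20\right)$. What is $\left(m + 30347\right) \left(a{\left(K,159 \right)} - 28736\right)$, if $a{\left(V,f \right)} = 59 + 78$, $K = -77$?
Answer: $-1366660413$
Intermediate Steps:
$m = 17440$ ($m = - 8 \left(54 + 55\right) \left(-20\right) = - 8 \cdot 109 \left(-20\right) = \left(-8\right) \left(-2180\right) = 17440$)
$a{\left(V,f \right)} = 137$
$\left(m + 30347\right) \left(a{\left(K,159 \right)} - 28736\right) = \left(17440 + 30347\right) \left(137 - 28736\right) = 47787 \left(-28599\right) = -1366660413$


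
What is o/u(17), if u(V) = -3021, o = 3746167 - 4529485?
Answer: 261106/1007 ≈ 259.29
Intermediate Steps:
o = -783318
o/u(17) = -783318/(-3021) = -783318*(-1/3021) = 261106/1007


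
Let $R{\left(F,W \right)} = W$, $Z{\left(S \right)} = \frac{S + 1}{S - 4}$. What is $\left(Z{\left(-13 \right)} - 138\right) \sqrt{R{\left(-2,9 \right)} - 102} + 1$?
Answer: $1 - \frac{2334 i \sqrt{93}}{17} \approx 1.0 - 1324.0 i$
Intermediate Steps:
$Z{\left(S \right)} = \frac{1 + S}{-4 + S}$
$\left(Z{\left(-13 \right)} - 138\right) \sqrt{R{\left(-2,9 \right)} - 102} + 1 = \left(\frac{1 - 13}{-4 - 13} - 138\right) \sqrt{9 - 102} + 1 = \left(\frac{1}{-17} \left(-12\right) - 138\right) \sqrt{-93} + 1 = \left(\left(- \frac{1}{17}\right) \left(-12\right) - 138\right) i \sqrt{93} + 1 = \left(\frac{12}{17} - 138\right) i \sqrt{93} + 1 = - \frac{2334 i \sqrt{93}}{17} + 1 = 1 - \frac{2334 i \sqrt{93}}{17}$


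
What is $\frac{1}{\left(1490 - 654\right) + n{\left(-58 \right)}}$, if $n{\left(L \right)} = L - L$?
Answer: $\frac{1}{836} \approx 0.0011962$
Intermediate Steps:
$n{\left(L \right)} = 0$
$\frac{1}{\left(1490 - 654\right) + n{\left(-58 \right)}} = \frac{1}{\left(1490 - 654\right) + 0} = \frac{1}{836 + 0} = \frac{1}{836}$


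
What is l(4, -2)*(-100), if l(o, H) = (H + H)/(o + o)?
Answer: 50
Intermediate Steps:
l(o, H) = H/o (l(o, H) = (2*H)/((2*o)) = (2*H)*(1/(2*o)) = H/o)
l(4, -2)*(-100) = -2/4*(-100) = -2*1/4*(-100) = -1/2*(-100) = 50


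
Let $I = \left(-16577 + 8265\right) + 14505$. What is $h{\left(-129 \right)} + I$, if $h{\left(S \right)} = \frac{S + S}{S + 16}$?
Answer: $\frac{700067}{113} \approx 6195.3$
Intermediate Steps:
$h{\left(S \right)} = \frac{2 S}{16 + S}$
$I = 6193$ ($I = -8312 + 14505 = 6193$)
$h{\left(-129 \right)} + I = 2 \left(-129\right) \frac{1}{16 - 129} + 6193 = 2 \left(-129\right) \frac{1}{-113} + 6193 = 2 \left(-129\right) \left(- \frac{1}{113}\right) + 6193 = \frac{258}{113} + 6193 = \frac{700067}{113}$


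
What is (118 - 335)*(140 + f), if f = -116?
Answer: -5208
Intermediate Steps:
(118 - 335)*(140 + f) = (118 - 335)*(140 - 116) = -217*24 = -5208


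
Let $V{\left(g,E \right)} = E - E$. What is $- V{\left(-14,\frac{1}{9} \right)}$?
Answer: $0$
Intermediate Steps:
$V{\left(g,E \right)} = 0$
$- V{\left(-14,\frac{1}{9} \right)} = \left(-1\right) 0 = 0$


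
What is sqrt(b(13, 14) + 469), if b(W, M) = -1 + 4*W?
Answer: 2*sqrt(130) ≈ 22.803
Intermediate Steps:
sqrt(b(13, 14) + 469) = sqrt((-1 + 4*13) + 469) = sqrt((-1 + 52) + 469) = sqrt(51 + 469) = sqrt(520) = 2*sqrt(130)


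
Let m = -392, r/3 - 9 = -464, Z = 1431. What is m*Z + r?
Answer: -562317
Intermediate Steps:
r = -1365 (r = 27 + 3*(-464) = 27 - 1392 = -1365)
m*Z + r = -392*1431 - 1365 = -560952 - 1365 = -562317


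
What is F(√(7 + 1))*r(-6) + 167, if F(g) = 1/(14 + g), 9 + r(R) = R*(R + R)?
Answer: 16139/94 - 63*√2/94 ≈ 170.74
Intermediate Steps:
r(R) = -9 + 2*R² (r(R) = -9 + R*(R + R) = -9 + R*(2*R) = -9 + 2*R²)
F(√(7 + 1))*r(-6) + 167 = (-9 + 2*(-6)²)/(14 + √(7 + 1)) + 167 = (-9 + 2*36)/(14 + √8) + 167 = (-9 + 72)/(14 + 2*√2) + 167 = 63/(14 + 2*√2) + 167 = 167 + 63/(14 + 2*√2)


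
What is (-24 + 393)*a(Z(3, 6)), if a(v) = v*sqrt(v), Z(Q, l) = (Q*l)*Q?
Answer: 59778*sqrt(6) ≈ 1.4643e+5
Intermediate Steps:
Z(Q, l) = l*Q**2
a(v) = v**(3/2)
(-24 + 393)*a(Z(3, 6)) = (-24 + 393)*(6*3**2)**(3/2) = 369*(6*9)**(3/2) = 369*54**(3/2) = 369*(162*sqrt(6)) = 59778*sqrt(6)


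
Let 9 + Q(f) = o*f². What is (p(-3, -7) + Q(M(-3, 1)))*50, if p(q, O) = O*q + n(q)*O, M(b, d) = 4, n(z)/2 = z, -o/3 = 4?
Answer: -6900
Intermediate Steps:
o = -12 (o = -3*4 = -12)
n(z) = 2*z
p(q, O) = 3*O*q (p(q, O) = O*q + (2*q)*O = O*q + 2*O*q = 3*O*q)
Q(f) = -9 - 12*f²
(p(-3, -7) + Q(M(-3, 1)))*50 = (3*(-7)*(-3) + (-9 - 12*4²))*50 = (63 + (-9 - 12*16))*50 = (63 + (-9 - 192))*50 = (63 - 201)*50 = -138*50 = -6900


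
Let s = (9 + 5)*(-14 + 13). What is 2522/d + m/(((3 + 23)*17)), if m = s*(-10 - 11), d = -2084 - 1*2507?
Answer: 117515/1014611 ≈ 0.11582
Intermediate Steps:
s = -14 (s = 14*(-1) = -14)
d = -4591 (d = -2084 - 2507 = -4591)
m = 294 (m = -14*(-10 - 11) = -14*(-21) = 294)
2522/d + m/(((3 + 23)*17)) = 2522/(-4591) + 294/(((3 + 23)*17)) = 2522*(-1/4591) + 294/((26*17)) = -2522/4591 + 294/442 = -2522/4591 + 294*(1/442) = -2522/4591 + 147/221 = 117515/1014611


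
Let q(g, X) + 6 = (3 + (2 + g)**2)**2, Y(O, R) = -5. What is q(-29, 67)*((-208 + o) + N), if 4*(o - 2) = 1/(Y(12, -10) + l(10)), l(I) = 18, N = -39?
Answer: -3412892751/26 ≈ -1.3127e+8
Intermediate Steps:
o = 105/52 (o = 2 + 1/(4*(-5 + 18)) = 2 + (1/4)/13 = 2 + (1/4)*(1/13) = 2 + 1/52 = 105/52 ≈ 2.0192)
q(g, X) = -6 + (3 + (2 + g)**2)**2
q(-29, 67)*((-208 + o) + N) = (-6 + (3 + (2 - 29)**2)**2)*((-208 + 105/52) - 39) = (-6 + (3 + (-27)**2)**2)*(-10711/52 - 39) = (-6 + (3 + 729)**2)*(-12739/52) = (-6 + 732**2)*(-12739/52) = (-6 + 535824)*(-12739/52) = 535818*(-12739/52) = -3412892751/26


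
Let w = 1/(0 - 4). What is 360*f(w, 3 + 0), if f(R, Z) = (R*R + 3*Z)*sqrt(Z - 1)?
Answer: 6525*sqrt(2)/2 ≈ 4613.9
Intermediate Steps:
w = -1/4 (w = 1/(-4) = -1/4 ≈ -0.25000)
f(R, Z) = sqrt(-1 + Z)*(R**2 + 3*Z) (f(R, Z) = (R**2 + 3*Z)*sqrt(-1 + Z) = sqrt(-1 + Z)*(R**2 + 3*Z))
360*f(w, 3 + 0) = 360*(sqrt(-1 + (3 + 0))*((-1/4)**2 + 3*(3 + 0))) = 360*(sqrt(-1 + 3)*(1/16 + 3*3)) = 360*(sqrt(2)*(1/16 + 9)) = 360*(sqrt(2)*(145/16)) = 360*(145*sqrt(2)/16) = 6525*sqrt(2)/2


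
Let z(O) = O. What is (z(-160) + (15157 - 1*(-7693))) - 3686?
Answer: 19004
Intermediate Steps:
(z(-160) + (15157 - 1*(-7693))) - 3686 = (-160 + (15157 - 1*(-7693))) - 3686 = (-160 + (15157 + 7693)) - 3686 = (-160 + 22850) - 3686 = 22690 - 3686 = 19004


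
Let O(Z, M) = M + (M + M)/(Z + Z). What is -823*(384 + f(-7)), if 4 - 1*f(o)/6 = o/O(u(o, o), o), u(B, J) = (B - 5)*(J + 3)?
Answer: -16216392/49 ≈ -3.3095e+5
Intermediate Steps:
u(B, J) = (-5 + B)*(3 + J)
O(Z, M) = M + M/Z (O(Z, M) = M + (2*M)/((2*Z)) = M + (2*M)*(1/(2*Z)) = M + M/Z)
f(o) = 24 - 6*o/(o + o/(-15 + o² - 2*o)) (f(o) = 24 - 6*o/(o + o/(-15 - 5*o + 3*o + o*o)) = 24 - 6*o/(o + o/(-15 - 5*o + 3*o + o²)) = 24 - 6*o/(o + o/(-15 + o² - 2*o)))
-823*(384 + f(-7)) = -823*(384 + 6*(-41 - 6*(-7) + 3*(-7)²)/(-14 + (-7)² - 2*(-7))) = -823*(384 + 6*(-41 + 42 + 3*49)/(-14 + 49 + 14)) = -823*(384 + 6*(-41 + 42 + 147)/49) = -823*(384 + 6*(1/49)*148) = -823*(384 + 888/49) = -823*19704/49 = -16216392/49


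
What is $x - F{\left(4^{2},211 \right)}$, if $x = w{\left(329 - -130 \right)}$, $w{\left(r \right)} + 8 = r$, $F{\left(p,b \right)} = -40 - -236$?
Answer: $255$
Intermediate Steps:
$F{\left(p,b \right)} = 196$ ($F{\left(p,b \right)} = -40 + 236 = 196$)
$w{\left(r \right)} = -8 + r$
$x = 451$ ($x = -8 + \left(329 - -130\right) = -8 + \left(329 + 130\right) = -8 + 459 = 451$)
$x - F{\left(4^{2},211 \right)} = 451 - 196 = 255$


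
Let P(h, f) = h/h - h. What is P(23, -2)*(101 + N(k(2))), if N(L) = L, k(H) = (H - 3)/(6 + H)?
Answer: -8877/4 ≈ -2219.3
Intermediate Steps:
k(H) = (-3 + H)/(6 + H)
P(h, f) = 1 - h
P(23, -2)*(101 + N(k(2))) = (1 - 1*23)*(101 + (-3 + 2)/(6 + 2)) = (1 - 23)*(101 - 1/8) = -22*(101 + (⅛)*(-1)) = -22*(101 - ⅛) = -22*807/8 = -8877/4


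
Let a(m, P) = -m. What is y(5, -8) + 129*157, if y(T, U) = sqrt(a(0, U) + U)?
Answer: 20253 + 2*I*sqrt(2) ≈ 20253.0 + 2.8284*I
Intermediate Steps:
y(T, U) = sqrt(U) (y(T, U) = sqrt(-1*0 + U) = sqrt(0 + U) = sqrt(U))
y(5, -8) + 129*157 = sqrt(-8) + 129*157 = 2*I*sqrt(2) + 20253 = 20253 + 2*I*sqrt(2)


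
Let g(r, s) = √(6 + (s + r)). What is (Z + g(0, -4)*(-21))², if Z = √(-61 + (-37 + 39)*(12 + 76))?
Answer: 997 - 42*√230 ≈ 360.04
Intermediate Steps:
g(r, s) = √(6 + r + s) (g(r, s) = √(6 + (r + s)) = √(6 + r + s))
Z = √115 (Z = √(-61 + 2*88) = √(-61 + 176) = √115 ≈ 10.724)
(Z + g(0, -4)*(-21))² = (√115 + √(6 + 0 - 4)*(-21))² = (√115 + √2*(-21))² = (√115 - 21*√2)²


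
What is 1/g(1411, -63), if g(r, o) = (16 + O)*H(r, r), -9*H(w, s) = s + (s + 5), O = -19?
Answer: 3/2827 ≈ 0.0010612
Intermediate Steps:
H(w, s) = -5/9 - 2*s/9 (H(w, s) = -(s + (s + 5))/9 = -(s + (5 + s))/9 = -(5 + 2*s)/9 = -5/9 - 2*s/9)
g(r, o) = 5/3 + 2*r/3 (g(r, o) = (16 - 19)*(-5/9 - 2*r/9) = -3*(-5/9 - 2*r/9) = 5/3 + 2*r/3)
1/g(1411, -63) = 1/(5/3 + (2/3)*1411) = 1/(5/3 + 2822/3) = 1/(2827/3) = 3/2827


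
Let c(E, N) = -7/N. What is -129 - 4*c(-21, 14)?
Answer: -127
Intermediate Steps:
-129 - 4*c(-21, 14) = -129 - (-28)/14 = -129 - 4*(-½) = -129 + 2 = -127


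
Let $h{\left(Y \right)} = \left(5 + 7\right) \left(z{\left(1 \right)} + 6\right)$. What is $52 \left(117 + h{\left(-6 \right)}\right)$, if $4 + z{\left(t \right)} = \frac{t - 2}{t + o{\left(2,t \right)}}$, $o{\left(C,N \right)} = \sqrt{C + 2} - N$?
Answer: $7020$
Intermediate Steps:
$o{\left(C,N \right)} = \sqrt{2 + C} - N$
$z{\left(t \right)} = -5 + \frac{t}{2}$ ($z{\left(t \right)} = -4 + \frac{t - 2}{t - \left(t - \sqrt{2 + 2}\right)} = -4 + \frac{-2 + t}{t - \left(-2 + t\right)} = -4 + \frac{-2 + t}{2} = -4 + \left(-2 + t\right) \frac{1}{2} = -4 + \left(-1 + \frac{t}{2}\right) = -5 + \frac{t}{2}$)
$h{\left(Y \right)} = 18$ ($h{\left(Y \right)} = \left(5 + 7\right) \left(\left(-5 + \frac{1}{2} \cdot 1\right) + 6\right) = 12 \left(\left(-5 + \frac{1}{2}\right) + 6\right) = 12 \left(- \frac{9}{2} + 6\right) = 12 \cdot \frac{3}{2} = 18$)
$52 \left(117 + h{\left(-6 \right)}\right) = 52 \left(117 + 18\right) = 52 \cdot 135 = 7020$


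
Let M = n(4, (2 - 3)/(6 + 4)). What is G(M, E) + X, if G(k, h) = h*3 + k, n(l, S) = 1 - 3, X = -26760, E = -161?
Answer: -27245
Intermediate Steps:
n(l, S) = -2
M = -2
G(k, h) = k + 3*h (G(k, h) = 3*h + k = k + 3*h)
G(M, E) + X = (-2 + 3*(-161)) - 26760 = (-2 - 483) - 26760 = -485 - 26760 = -27245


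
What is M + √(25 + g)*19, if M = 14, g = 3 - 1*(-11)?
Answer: 14 + 19*√39 ≈ 132.66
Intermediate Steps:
g = 14 (g = 3 + 11 = 14)
M + √(25 + g)*19 = 14 + √(25 + 14)*19 = 14 + √39*19 = 14 + 19*√39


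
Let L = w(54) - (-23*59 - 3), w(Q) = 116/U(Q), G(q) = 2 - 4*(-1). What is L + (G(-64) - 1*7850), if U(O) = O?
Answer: -175010/27 ≈ -6481.9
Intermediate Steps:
G(q) = 6 (G(q) = 2 + 4 = 6)
w(Q) = 116/Q
L = 36778/27 (L = 116/54 - (-23*59 - 3) = 116*(1/54) - (-1357 - 3) = 58/27 - 1*(-1360) = 58/27 + 1360 = 36778/27 ≈ 1362.1)
L + (G(-64) - 1*7850) = 36778/27 + (6 - 1*7850) = 36778/27 + (6 - 7850) = 36778/27 - 7844 = -175010/27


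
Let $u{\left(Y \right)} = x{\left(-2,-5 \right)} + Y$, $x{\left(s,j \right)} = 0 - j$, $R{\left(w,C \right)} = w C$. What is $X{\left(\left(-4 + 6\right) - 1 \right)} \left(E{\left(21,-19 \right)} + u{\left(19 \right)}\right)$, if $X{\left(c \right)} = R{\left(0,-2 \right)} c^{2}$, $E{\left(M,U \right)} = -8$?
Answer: $0$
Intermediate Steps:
$R{\left(w,C \right)} = C w$
$x{\left(s,j \right)} = - j$
$u{\left(Y \right)} = 5 + Y$ ($u{\left(Y \right)} = \left(-1\right) \left(-5\right) + Y = 5 + Y$)
$X{\left(c \right)} = 0$ ($X{\left(c \right)} = \left(-2\right) 0 c^{2} = 0 c^{2} = 0$)
$X{\left(\left(-4 + 6\right) - 1 \right)} \left(E{\left(21,-19 \right)} + u{\left(19 \right)}\right) = 0 \left(-8 + \left(5 + 19\right)\right) = 0 \left(-8 + 24\right) = 0 \cdot 16 = 0$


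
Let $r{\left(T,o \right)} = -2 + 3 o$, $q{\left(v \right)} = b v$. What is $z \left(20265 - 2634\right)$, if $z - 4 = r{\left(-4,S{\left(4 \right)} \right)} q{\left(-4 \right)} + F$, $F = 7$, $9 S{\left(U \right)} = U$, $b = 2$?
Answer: $287973$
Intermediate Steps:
$S{\left(U \right)} = \frac{U}{9}$
$q{\left(v \right)} = 2 v$
$z = \frac{49}{3}$ ($z = 4 + \left(\left(-2 + 3 \cdot \frac{1}{9} \cdot 4\right) 2 \left(-4\right) + 7\right) = 4 + \left(\left(-2 + 3 \cdot \frac{4}{9}\right) \left(-8\right) + 7\right) = 4 + \left(\left(-2 + \frac{4}{3}\right) \left(-8\right) + 7\right) = 4 + \left(\left(- \frac{2}{3}\right) \left(-8\right) + 7\right) = 4 + \left(\frac{16}{3} + 7\right) = 4 + \frac{37}{3} = \frac{49}{3} \approx 16.333$)
$z \left(20265 - 2634\right) = \frac{49 \left(20265 - 2634\right)}{3} = \frac{49}{3} \cdot 17631 = 287973$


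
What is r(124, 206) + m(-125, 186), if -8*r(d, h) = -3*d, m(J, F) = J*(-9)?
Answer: 2343/2 ≈ 1171.5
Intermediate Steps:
m(J, F) = -9*J
r(d, h) = 3*d/8 (r(d, h) = -(-3)*d/8 = 3*d/8)
r(124, 206) + m(-125, 186) = (3/8)*124 - 9*(-125) = 93/2 + 1125 = 2343/2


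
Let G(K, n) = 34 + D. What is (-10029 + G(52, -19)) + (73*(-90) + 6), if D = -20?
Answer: -16579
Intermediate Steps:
G(K, n) = 14 (G(K, n) = 34 - 20 = 14)
(-10029 + G(52, -19)) + (73*(-90) + 6) = (-10029 + 14) + (73*(-90) + 6) = -10015 + (-6570 + 6) = -10015 - 6564 = -16579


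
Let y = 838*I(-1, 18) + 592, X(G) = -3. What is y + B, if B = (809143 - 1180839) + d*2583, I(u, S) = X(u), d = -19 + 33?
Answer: -337456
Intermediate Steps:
d = 14
I(u, S) = -3
y = -1922 (y = 838*(-3) + 592 = -2514 + 592 = -1922)
B = -335534 (B = (809143 - 1180839) + 14*2583 = -371696 + 36162 = -335534)
y + B = -1922 - 335534 = -337456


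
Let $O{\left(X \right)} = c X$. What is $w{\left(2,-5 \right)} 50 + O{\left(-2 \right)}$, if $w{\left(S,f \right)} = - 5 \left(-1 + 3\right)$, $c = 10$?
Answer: $-520$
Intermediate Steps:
$w{\left(S,f \right)} = -10$ ($w{\left(S,f \right)} = \left(-5\right) 2 = -10$)
$O{\left(X \right)} = 10 X$
$w{\left(2,-5 \right)} 50 + O{\left(-2 \right)} = \left(-10\right) 50 + 10 \left(-2\right) = -500 - 20 = -520$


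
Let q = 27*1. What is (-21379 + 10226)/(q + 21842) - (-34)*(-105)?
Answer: -4109657/1151 ≈ -3570.5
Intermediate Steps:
q = 27
(-21379 + 10226)/(q + 21842) - (-34)*(-105) = (-21379 + 10226)/(27 + 21842) - (-34)*(-105) = -11153/21869 - 1*3570 = -11153*1/21869 - 3570 = -587/1151 - 3570 = -4109657/1151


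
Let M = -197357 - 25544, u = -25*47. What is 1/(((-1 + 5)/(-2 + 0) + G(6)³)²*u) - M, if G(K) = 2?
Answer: 9428712299/42300 ≈ 2.2290e+5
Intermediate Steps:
u = -1175
M = -222901
1/(((-1 + 5)/(-2 + 0) + G(6)³)²*u) - M = 1/(((-1 + 5)/(-2 + 0) + 2³)²*(-1175)) - 1*(-222901) = 1/((4/(-2) + 8)²*(-1175)) + 222901 = 1/((4*(-½) + 8)²*(-1175)) + 222901 = 1/((-2 + 8)²*(-1175)) + 222901 = 1/(6²*(-1175)) + 222901 = 1/(36*(-1175)) + 222901 = 1/(-42300) + 222901 = -1/42300 + 222901 = 9428712299/42300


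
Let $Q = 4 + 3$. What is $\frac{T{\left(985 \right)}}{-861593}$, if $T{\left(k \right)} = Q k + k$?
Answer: $- \frac{7880}{861593} \approx -0.0091459$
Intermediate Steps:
$Q = 7$
$T{\left(k \right)} = 8 k$ ($T{\left(k \right)} = 7 k + k = 8 k$)
$\frac{T{\left(985 \right)}}{-861593} = \frac{8 \cdot 985}{-861593} = 7880 \left(- \frac{1}{861593}\right) = - \frac{7880}{861593}$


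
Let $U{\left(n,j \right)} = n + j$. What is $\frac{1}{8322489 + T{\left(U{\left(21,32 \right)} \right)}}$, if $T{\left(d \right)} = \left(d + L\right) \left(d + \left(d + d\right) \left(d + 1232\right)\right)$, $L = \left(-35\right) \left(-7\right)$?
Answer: $\frac{1}{48928863} \approx 2.0438 \cdot 10^{-8}$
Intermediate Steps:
$L = 245$
$U{\left(n,j \right)} = j + n$
$T{\left(d \right)} = \left(245 + d\right) \left(d + 2 d \left(1232 + d\right)\right)$ ($T{\left(d \right)} = \left(d + 245\right) \left(d + \left(d + d\right) \left(d + 1232\right)\right) = \left(245 + d\right) \left(d + 2 d \left(1232 + d\right)\right)$)
$\frac{1}{8322489 + T{\left(U{\left(21,32 \right)} \right)}} = \frac{1}{8322489 + \left(32 + 21\right) \left(603925 + 2 \left(32 + 21\right)^{2} + 2955 \left(32 + 21\right)\right)} = \frac{1}{8322489 + 53 \left(603925 + 2 \cdot 53^{2} + 2955 \cdot 53\right)} = \frac{1}{8322489 + 53 \left(603925 + 2 \cdot 2809 + 156615\right)} = \frac{1}{8322489 + 53 \left(603925 + 5618 + 156615\right)} = \frac{1}{8322489 + 53 \cdot 766158} = \frac{1}{8322489 + 40606374} = \frac{1}{48928863}$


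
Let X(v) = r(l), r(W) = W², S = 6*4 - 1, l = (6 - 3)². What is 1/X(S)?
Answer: 1/81 ≈ 0.012346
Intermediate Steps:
l = 9 (l = 3² = 9)
S = 23 (S = 24 - 1 = 23)
X(v) = 81 (X(v) = 9² = 81)
1/X(S) = 1/81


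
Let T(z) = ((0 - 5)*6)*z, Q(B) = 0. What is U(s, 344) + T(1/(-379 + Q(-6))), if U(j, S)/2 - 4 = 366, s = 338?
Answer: 280490/379 ≈ 740.08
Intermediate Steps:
U(j, S) = 740 (U(j, S) = 8 + 2*366 = 8 + 732 = 740)
T(z) = -30*z (T(z) = (-5*6)*z = -30*z)
U(s, 344) + T(1/(-379 + Q(-6))) = 740 - 30/(-379 + 0) = 740 - 30/(-379) = 740 - 30*(-1/379) = 740 + 30/379 = 280490/379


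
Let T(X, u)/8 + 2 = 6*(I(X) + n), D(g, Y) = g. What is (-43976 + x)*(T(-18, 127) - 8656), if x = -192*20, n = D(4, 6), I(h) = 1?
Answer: 403184512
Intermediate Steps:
n = 4
T(X, u) = 224 (T(X, u) = -16 + 8*(6*(1 + 4)) = -16 + 8*(6*5) = -16 + 8*30 = -16 + 240 = 224)
x = -3840
(-43976 + x)*(T(-18, 127) - 8656) = (-43976 - 3840)*(224 - 8656) = -47816*(-8432) = 403184512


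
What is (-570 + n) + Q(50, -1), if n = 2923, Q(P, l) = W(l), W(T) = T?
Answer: 2352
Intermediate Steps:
Q(P, l) = l
(-570 + n) + Q(50, -1) = (-570 + 2923) - 1 = 2353 - 1 = 2352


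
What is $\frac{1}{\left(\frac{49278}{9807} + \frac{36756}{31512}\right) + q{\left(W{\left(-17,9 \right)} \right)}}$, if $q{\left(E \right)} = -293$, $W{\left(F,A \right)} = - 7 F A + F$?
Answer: $- \frac{8584394}{2462079819} \approx -0.0034866$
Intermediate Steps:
$W{\left(F,A \right)} = F - 7 A F$ ($W{\left(F,A \right)} = - 7 A F + F = F - 7 A F$)
$\frac{1}{\left(\frac{49278}{9807} + \frac{36756}{31512}\right) + q{\left(W{\left(-17,9 \right)} \right)}} = \frac{1}{\left(\frac{49278}{9807} + \frac{36756}{31512}\right) - 293} = \frac{1}{\left(49278 \cdot \frac{1}{9807} + 36756 \cdot \frac{1}{31512}\right) - 293} = \frac{1}{\left(\frac{16426}{3269} + \frac{3063}{2626}\right) - 293} = \frac{1}{\frac{53147623}{8584394} - 293} = \frac{1}{- \frac{2462079819}{8584394}} = - \frac{8584394}{2462079819}$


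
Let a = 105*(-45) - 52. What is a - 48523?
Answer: -53300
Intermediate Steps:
a = -4777 (a = -4725 - 52 = -4777)
a - 48523 = -4777 - 48523 = -53300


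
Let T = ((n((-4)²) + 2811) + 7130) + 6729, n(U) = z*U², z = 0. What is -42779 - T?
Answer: -59449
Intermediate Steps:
n(U) = 0 (n(U) = 0*U² = 0)
T = 16670 (T = ((0 + 2811) + 7130) + 6729 = (2811 + 7130) + 6729 = 9941 + 6729 = 16670)
-42779 - T = -42779 - 1*16670 = -42779 - 16670 = -59449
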